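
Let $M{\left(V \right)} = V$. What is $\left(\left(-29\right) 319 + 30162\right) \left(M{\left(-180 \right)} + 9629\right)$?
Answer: $197588039$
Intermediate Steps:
$\left(\left(-29\right) 319 + 30162\right) \left(M{\left(-180 \right)} + 9629\right) = \left(\left(-29\right) 319 + 30162\right) \left(-180 + 9629\right) = \left(-9251 + 30162\right) 9449 = 20911 \cdot 9449 = 197588039$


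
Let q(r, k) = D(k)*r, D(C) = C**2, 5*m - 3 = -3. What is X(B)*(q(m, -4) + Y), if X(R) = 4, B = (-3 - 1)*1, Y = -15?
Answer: -60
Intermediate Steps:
m = 0 (m = 3/5 + (1/5)*(-3) = 3/5 - 3/5 = 0)
B = -4 (B = -4*1 = -4)
q(r, k) = r*k**2 (q(r, k) = k**2*r = r*k**2)
X(B)*(q(m, -4) + Y) = 4*(0*(-4)**2 - 15) = 4*(0*16 - 15) = 4*(0 - 15) = 4*(-15) = -60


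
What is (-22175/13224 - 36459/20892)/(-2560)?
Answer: 78784493/58938839040 ≈ 0.0013367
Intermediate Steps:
(-22175/13224 - 36459/20892)/(-2560) = (-22175*1/13224 - 36459*1/20892)*(-1/2560) = (-22175/13224 - 12153/6964)*(-1/2560) = -78784493/23022984*(-1/2560) = 78784493/58938839040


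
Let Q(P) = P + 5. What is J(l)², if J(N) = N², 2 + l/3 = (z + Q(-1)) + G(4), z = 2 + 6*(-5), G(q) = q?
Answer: 18974736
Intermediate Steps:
Q(P) = 5 + P
z = -28 (z = 2 - 30 = -28)
l = -66 (l = -6 + 3*((-28 + (5 - 1)) + 4) = -6 + 3*((-28 + 4) + 4) = -6 + 3*(-24 + 4) = -6 + 3*(-20) = -6 - 60 = -66)
J(l)² = ((-66)²)² = 4356² = 18974736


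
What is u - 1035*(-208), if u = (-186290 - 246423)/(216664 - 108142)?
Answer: 23362183447/108522 ≈ 2.1528e+5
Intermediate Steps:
u = -432713/108522 ≈ -3.9873
u - 1035*(-208) = -432713/108522 - 1035*(-208) = -432713/108522 - 1*(-215280) = -432713/108522 + 215280 = 23362183447/108522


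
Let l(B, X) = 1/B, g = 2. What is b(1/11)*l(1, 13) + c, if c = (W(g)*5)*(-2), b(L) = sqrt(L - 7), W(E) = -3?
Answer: 30 + 2*I*sqrt(209)/11 ≈ 30.0 + 2.6285*I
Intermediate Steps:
b(L) = sqrt(-7 + L)
c = 30 (c = -3*5*(-2) = -15*(-2) = 30)
b(1/11)*l(1, 13) + c = sqrt(-7 + 1/11)/1 + 30 = sqrt(-7 + 1/11)*1 + 30 = sqrt(-76/11)*1 + 30 = (2*I*sqrt(209)/11)*1 + 30 = 2*I*sqrt(209)/11 + 30 = 30 + 2*I*sqrt(209)/11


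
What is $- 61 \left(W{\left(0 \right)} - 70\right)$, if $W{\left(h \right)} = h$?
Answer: $4270$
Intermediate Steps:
$- 61 \left(W{\left(0 \right)} - 70\right) = - 61 \left(0 - 70\right) = \left(-61\right) \left(-70\right) = 4270$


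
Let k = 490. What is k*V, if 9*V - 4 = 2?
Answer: 980/3 ≈ 326.67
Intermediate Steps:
V = ⅔ (V = 4/9 + (⅑)*2 = 4/9 + 2/9 = ⅔ ≈ 0.66667)
k*V = 490*(⅔) = 980/3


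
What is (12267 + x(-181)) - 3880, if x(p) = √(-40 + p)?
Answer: 8387 + I*√221 ≈ 8387.0 + 14.866*I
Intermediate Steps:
(12267 + x(-181)) - 3880 = (12267 + √(-40 - 181)) - 3880 = (12267 + √(-221)) - 3880 = (12267 + I*√221) - 3880 = 8387 + I*√221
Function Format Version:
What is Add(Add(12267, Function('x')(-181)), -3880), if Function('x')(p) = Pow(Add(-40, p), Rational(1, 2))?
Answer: Add(8387, Mul(I, Pow(221, Rational(1, 2)))) ≈ Add(8387.0, Mul(14.866, I))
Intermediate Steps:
Add(Add(12267, Function('x')(-181)), -3880) = Add(Add(12267, Pow(Add(-40, -181), Rational(1, 2))), -3880) = Add(Add(12267, Pow(-221, Rational(1, 2))), -3880) = Add(Add(12267, Mul(I, Pow(221, Rational(1, 2)))), -3880) = Add(8387, Mul(I, Pow(221, Rational(1, 2))))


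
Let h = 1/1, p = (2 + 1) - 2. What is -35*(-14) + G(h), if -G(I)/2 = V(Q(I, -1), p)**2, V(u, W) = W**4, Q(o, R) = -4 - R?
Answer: 488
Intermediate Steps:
p = 1 (p = 3 - 2 = 1)
h = 1
G(I) = -2 (G(I) = -2*(1**4)**2 = -2*1**2 = -2*1 = -2)
-35*(-14) + G(h) = -35*(-14) - 2 = 490 - 2 = 488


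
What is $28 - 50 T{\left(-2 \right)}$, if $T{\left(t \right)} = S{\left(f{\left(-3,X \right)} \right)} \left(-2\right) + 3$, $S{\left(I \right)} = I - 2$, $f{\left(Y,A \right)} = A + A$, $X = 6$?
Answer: $878$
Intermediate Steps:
$f{\left(Y,A \right)} = 2 A$
$S{\left(I \right)} = -2 + I$
$T{\left(t \right)} = -17$ ($T{\left(t \right)} = \left(-2 + 2 \cdot 6\right) \left(-2\right) + 3 = \left(-2 + 12\right) \left(-2\right) + 3 = 10 \left(-2\right) + 3 = -20 + 3 = -17$)
$28 - 50 T{\left(-2 \right)} = 28 - -850 = 28 + 850 = 878$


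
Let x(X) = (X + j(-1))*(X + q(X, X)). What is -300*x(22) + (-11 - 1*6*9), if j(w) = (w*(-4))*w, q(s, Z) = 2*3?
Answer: -151265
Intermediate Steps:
q(s, Z) = 6
j(w) = -4*w**2 (j(w) = (-4*w)*w = -4*w**2)
x(X) = (-4 + X)*(6 + X) (x(X) = (X - 4*(-1)**2)*(X + 6) = (X - 4*1)*(6 + X) = (X - 4)*(6 + X) = (-4 + X)*(6 + X))
-300*x(22) + (-11 - 1*6*9) = -300*(-24 + 22**2 + 2*22) + (-11 - 1*6*9) = -300*(-24 + 484 + 44) + (-11 - 6*9) = -300*504 + (-11 - 54) = -151200 - 65 = -151265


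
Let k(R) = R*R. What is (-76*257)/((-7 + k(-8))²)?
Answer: -1028/171 ≈ -6.0117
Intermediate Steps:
k(R) = R²
(-76*257)/((-7 + k(-8))²) = (-76*257)/((-7 + (-8)²)²) = -19532/(-7 + 64)² = -19532/(57²) = -19532/3249 = -19532*1/3249 = -1028/171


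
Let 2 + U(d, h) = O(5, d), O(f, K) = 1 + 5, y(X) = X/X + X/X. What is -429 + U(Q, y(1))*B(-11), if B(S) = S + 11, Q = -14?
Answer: -429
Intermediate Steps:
B(S) = 11 + S
y(X) = 2 (y(X) = 1 + 1 = 2)
O(f, K) = 6
U(d, h) = 4 (U(d, h) = -2 + 6 = 4)
-429 + U(Q, y(1))*B(-11) = -429 + 4*(11 - 11) = -429 + 4*0 = -429 + 0 = -429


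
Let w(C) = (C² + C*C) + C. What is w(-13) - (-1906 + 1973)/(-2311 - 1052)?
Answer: 1093042/3363 ≈ 325.02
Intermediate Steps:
w(C) = C + 2*C² (w(C) = (C² + C²) + C = 2*C² + C = C + 2*C²)
w(-13) - (-1906 + 1973)/(-2311 - 1052) = -13*(1 + 2*(-13)) - (-1906 + 1973)/(-2311 - 1052) = -13*(1 - 26) - 67/(-3363) = -13*(-25) - 67*(-1)/3363 = 325 - 1*(-67/3363) = 325 + 67/3363 = 1093042/3363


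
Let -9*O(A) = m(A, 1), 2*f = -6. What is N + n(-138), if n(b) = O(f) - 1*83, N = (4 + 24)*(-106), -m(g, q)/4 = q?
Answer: -27455/9 ≈ -3050.6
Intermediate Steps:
m(g, q) = -4*q
f = -3 (f = (½)*(-6) = -3)
O(A) = 4/9 (O(A) = -(-4)/9 = -⅑*(-4) = 4/9)
N = -2968 (N = 28*(-106) = -2968)
n(b) = -743/9 (n(b) = 4/9 - 1*83 = 4/9 - 83 = -743/9)
N + n(-138) = -2968 - 743/9 = -27455/9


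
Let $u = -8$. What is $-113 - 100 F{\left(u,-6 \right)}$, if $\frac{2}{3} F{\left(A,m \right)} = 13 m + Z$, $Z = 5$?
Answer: $10837$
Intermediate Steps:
$F{\left(A,m \right)} = \frac{15}{2} + \frac{39 m}{2}$ ($F{\left(A,m \right)} = \frac{3 \left(13 m + 5\right)}{2} = \frac{3 \left(5 + 13 m\right)}{2} = \frac{15}{2} + \frac{39 m}{2}$)
$-113 - 100 F{\left(u,-6 \right)} = -113 - 100 \left(\frac{15}{2} + \frac{39}{2} \left(-6\right)\right) = -113 - 100 \left(\frac{15}{2} - 117\right) = -113 - -10950 = -113 + 10950 = 10837$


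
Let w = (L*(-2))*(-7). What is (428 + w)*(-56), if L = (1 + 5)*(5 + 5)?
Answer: -71008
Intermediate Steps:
L = 60 (L = 6*10 = 60)
w = 840 (w = (60*(-2))*(-7) = -120*(-7) = 840)
(428 + w)*(-56) = (428 + 840)*(-56) = 1268*(-56) = -71008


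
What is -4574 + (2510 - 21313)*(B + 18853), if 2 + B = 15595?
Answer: -647692712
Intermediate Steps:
B = 15593 (B = -2 + 15595 = 15593)
-4574 + (2510 - 21313)*(B + 18853) = -4574 + (2510 - 21313)*(15593 + 18853) = -4574 - 18803*34446 = -4574 - 647688138 = -647692712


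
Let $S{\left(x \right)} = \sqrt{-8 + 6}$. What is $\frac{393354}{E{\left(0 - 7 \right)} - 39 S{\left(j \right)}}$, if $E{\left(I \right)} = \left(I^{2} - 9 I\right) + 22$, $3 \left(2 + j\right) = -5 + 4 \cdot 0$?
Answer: $\frac{26354718}{10499} + \frac{7670403 i \sqrt{2}}{10499} \approx 2510.2 + 1033.2 i$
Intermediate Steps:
$j = - \frac{11}{3}$ ($j = -2 + \frac{-5 + 4 \cdot 0}{3} = -2 + \frac{-5 + 0}{3} = -2 + \frac{1}{3} \left(-5\right) = -2 - \frac{5}{3} = - \frac{11}{3} \approx -3.6667$)
$S{\left(x \right)} = i \sqrt{2}$ ($S{\left(x \right)} = \sqrt{-2} = i \sqrt{2}$)
$E{\left(I \right)} = 22 + I^{2} - 9 I$
$\frac{393354}{E{\left(0 - 7 \right)} - 39 S{\left(j \right)}} = \frac{393354}{\left(22 + \left(0 - 7\right)^{2} - 9 \left(0 - 7\right)\right) - 39 i \sqrt{2}} = \frac{393354}{\left(22 + \left(-7\right)^{2} - -63\right) - 39 i \sqrt{2}} = \frac{393354}{\left(22 + 49 + 63\right) - 39 i \sqrt{2}} = \frac{393354}{134 - 39 i \sqrt{2}}$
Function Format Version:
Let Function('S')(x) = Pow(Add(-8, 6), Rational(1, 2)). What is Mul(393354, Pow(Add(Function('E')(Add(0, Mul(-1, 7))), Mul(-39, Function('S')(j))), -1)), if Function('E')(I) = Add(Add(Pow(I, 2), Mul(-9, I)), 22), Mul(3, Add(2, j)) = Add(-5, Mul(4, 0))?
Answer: Add(Rational(26354718, 10499), Mul(Rational(7670403, 10499), I, Pow(2, Rational(1, 2)))) ≈ Add(2510.2, Mul(1033.2, I))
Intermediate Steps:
j = Rational(-11, 3) (j = Add(-2, Mul(Rational(1, 3), Add(-5, Mul(4, 0)))) = Add(-2, Mul(Rational(1, 3), Add(-5, 0))) = Add(-2, Mul(Rational(1, 3), -5)) = Add(-2, Rational(-5, 3)) = Rational(-11, 3) ≈ -3.6667)
Function('S')(x) = Mul(I, Pow(2, Rational(1, 2))) (Function('S')(x) = Pow(-2, Rational(1, 2)) = Mul(I, Pow(2, Rational(1, 2))))
Function('E')(I) = Add(22, Pow(I, 2), Mul(-9, I))
Mul(393354, Pow(Add(Function('E')(Add(0, Mul(-1, 7))), Mul(-39, Function('S')(j))), -1)) = Mul(393354, Pow(Add(Add(22, Pow(Add(0, Mul(-1, 7)), 2), Mul(-9, Add(0, Mul(-1, 7)))), Mul(-39, Mul(I, Pow(2, Rational(1, 2))))), -1)) = Mul(393354, Pow(Add(Add(22, Pow(Add(0, -7), 2), Mul(-9, Add(0, -7))), Mul(-39, I, Pow(2, Rational(1, 2)))), -1)) = Mul(393354, Pow(Add(Add(22, Pow(-7, 2), Mul(-9, -7)), Mul(-39, I, Pow(2, Rational(1, 2)))), -1)) = Mul(393354, Pow(Add(Add(22, 49, 63), Mul(-39, I, Pow(2, Rational(1, 2)))), -1)) = Mul(393354, Pow(Add(134, Mul(-39, I, Pow(2, Rational(1, 2)))), -1))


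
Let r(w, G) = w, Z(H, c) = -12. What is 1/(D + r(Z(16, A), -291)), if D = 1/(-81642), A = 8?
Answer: -81642/979705 ≈ -0.083333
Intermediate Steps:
D = -1/81642 ≈ -1.2249e-5
1/(D + r(Z(16, A), -291)) = 1/(-1/81642 - 12) = 1/(-979705/81642) = -81642/979705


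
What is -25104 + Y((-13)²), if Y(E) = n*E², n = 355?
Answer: 10114051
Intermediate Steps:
Y(E) = 355*E²
-25104 + Y((-13)²) = -25104 + 355*((-13)²)² = -25104 + 355*169² = -25104 + 355*28561 = -25104 + 10139155 = 10114051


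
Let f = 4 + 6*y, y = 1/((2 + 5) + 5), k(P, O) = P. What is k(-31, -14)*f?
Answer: -279/2 ≈ -139.50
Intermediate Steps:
y = 1/12 (y = 1/(7 + 5) = 1/12 ≈ 0.083333)
f = 9/2 (f = 4 + 6*(1/12) = 4 + ½ = 9/2 ≈ 4.5000)
k(-31, -14)*f = -31*9/2 = -279/2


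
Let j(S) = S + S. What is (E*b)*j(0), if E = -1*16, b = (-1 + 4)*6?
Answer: 0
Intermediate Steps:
j(S) = 2*S
b = 18 (b = 3*6 = 18)
E = -16
(E*b)*j(0) = (-16*18)*(2*0) = -288*0 = 0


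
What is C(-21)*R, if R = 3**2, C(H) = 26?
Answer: 234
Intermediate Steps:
R = 9
C(-21)*R = 26*9 = 234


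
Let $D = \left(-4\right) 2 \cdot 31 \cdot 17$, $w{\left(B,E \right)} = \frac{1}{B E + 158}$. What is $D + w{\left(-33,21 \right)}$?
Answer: $- \frac{2255561}{535} \approx -4216.0$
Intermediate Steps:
$w{\left(B,E \right)} = \frac{1}{158 + B E}$
$D = -4216$ ($D = \left(-8\right) 31 \cdot 17 = \left(-248\right) 17 = -4216$)
$D + w{\left(-33,21 \right)} = -4216 + \frac{1}{158 - 693} = -4216 + \frac{1}{-535} = -4216 - \frac{1}{535} = - \frac{2255561}{535}$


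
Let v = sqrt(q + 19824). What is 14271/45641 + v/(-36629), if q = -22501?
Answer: 14271/45641 - I*sqrt(2677)/36629 ≈ 0.31268 - 0.0014125*I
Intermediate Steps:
v = I*sqrt(2677) (v = sqrt(-22501 + 19824) = sqrt(-2677) = I*sqrt(2677) ≈ 51.74*I)
14271/45641 + v/(-36629) = 14271/45641 + (I*sqrt(2677))/(-36629) = 14271*(1/45641) + (I*sqrt(2677))*(-1/36629) = 14271/45641 - I*sqrt(2677)/36629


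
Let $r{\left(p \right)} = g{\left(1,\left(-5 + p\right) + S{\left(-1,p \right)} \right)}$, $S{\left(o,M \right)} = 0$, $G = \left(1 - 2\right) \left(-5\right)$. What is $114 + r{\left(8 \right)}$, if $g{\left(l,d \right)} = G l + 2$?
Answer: $121$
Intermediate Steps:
$G = 5$ ($G = \left(-1\right) \left(-5\right) = 5$)
$g{\left(l,d \right)} = 2 + 5 l$ ($g{\left(l,d \right)} = 5 l + 2 = 2 + 5 l$)
$r{\left(p \right)} = 7$ ($r{\left(p \right)} = 2 + 5 \cdot 1 = 2 + 5 = 7$)
$114 + r{\left(8 \right)} = 114 + 7 = 121$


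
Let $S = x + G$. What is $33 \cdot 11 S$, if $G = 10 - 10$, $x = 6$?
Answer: $2178$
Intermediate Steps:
$G = 0$
$S = 6$ ($S = 6 + 0 = 6$)
$33 \cdot 11 S = 33 \cdot 11 \cdot 6 = 363 \cdot 6 = 2178$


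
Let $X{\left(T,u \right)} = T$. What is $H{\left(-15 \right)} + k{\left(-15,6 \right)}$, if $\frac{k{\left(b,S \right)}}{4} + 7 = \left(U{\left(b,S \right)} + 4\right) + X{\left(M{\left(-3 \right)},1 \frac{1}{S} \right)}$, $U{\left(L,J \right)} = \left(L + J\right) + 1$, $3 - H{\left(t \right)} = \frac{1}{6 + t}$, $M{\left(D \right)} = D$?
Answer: $- \frac{476}{9} \approx -52.889$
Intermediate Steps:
$H{\left(t \right)} = 3 - \frac{1}{6 + t}$
$U{\left(L,J \right)} = 1 + J + L$ ($U{\left(L,J \right)} = \left(J + L\right) + 1 = 1 + J + L$)
$k{\left(b,S \right)} = -20 + 4 S + 4 b$ ($k{\left(b,S \right)} = -28 + 4 \left(\left(\left(1 + S + b\right) + 4\right) - 3\right) = -28 + 4 \left(\left(5 + S + b\right) - 3\right) = -28 + 4 \left(2 + S + b\right) = -28 + \left(8 + 4 S + 4 b\right) = -20 + 4 S + 4 b$)
$H{\left(-15 \right)} + k{\left(-15,6 \right)} = \frac{17 + 3 \left(-15\right)}{6 - 15} + \left(-20 + 4 \cdot 6 + 4 \left(-15\right)\right) = \frac{17 - 45}{-9} - 56 = \left(- \frac{1}{9}\right) \left(-28\right) - 56 = \frac{28}{9} - 56 = - \frac{476}{9}$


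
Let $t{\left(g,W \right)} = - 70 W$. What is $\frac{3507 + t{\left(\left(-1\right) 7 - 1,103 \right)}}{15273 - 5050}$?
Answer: $- \frac{3703}{10223} \approx -0.36222$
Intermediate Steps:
$\frac{3507 + t{\left(\left(-1\right) 7 - 1,103 \right)}}{15273 - 5050} = \frac{3507 - 7210}{15273 - 5050} = \frac{3507 - 7210}{10223} = \left(-3703\right) \frac{1}{10223} = - \frac{3703}{10223}$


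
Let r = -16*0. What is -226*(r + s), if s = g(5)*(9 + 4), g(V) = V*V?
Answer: -73450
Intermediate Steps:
g(V) = V²
r = 0
s = 325 (s = 5²*(9 + 4) = 25*13 = 325)
-226*(r + s) = -226*(0 + 325) = -226*325 = -73450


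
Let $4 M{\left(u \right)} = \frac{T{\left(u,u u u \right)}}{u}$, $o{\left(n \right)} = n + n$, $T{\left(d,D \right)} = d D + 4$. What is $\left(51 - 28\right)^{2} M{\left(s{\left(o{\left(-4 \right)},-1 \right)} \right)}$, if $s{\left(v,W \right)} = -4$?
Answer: $- \frac{34385}{4} \approx -8596.3$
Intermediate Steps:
$T{\left(d,D \right)} = 4 + D d$ ($T{\left(d,D \right)} = D d + 4 = 4 + D d$)
$o{\left(n \right)} = 2 n$
$M{\left(u \right)} = \frac{4 + u^{4}}{4 u}$ ($M{\left(u \right)} = \frac{\left(4 + u u u u\right) \frac{1}{u}}{4} = \frac{\left(4 + u^{2} u u\right) \frac{1}{u}}{4} = \frac{\left(4 + u^{3} u\right) \frac{1}{u}}{4} = \frac{\left(4 + u^{4}\right) \frac{1}{u}}{4} = \frac{\frac{1}{u} \left(4 + u^{4}\right)}{4} = \frac{4 + u^{4}}{4 u}$)
$\left(51 - 28\right)^{2} M{\left(s{\left(o{\left(-4 \right)},-1 \right)} \right)} = \left(51 - 28\right)^{2} \frac{4 + \left(-4\right)^{4}}{4 \left(-4\right)} = 23^{2} \cdot \frac{1}{4} \left(- \frac{1}{4}\right) \left(4 + 256\right) = 529 \cdot \frac{1}{4} \left(- \frac{1}{4}\right) 260 = 529 \left(- \frac{65}{4}\right) = - \frac{34385}{4}$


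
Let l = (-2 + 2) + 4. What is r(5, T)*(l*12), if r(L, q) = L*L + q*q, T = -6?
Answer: 2928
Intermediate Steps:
r(L, q) = L² + q²
l = 4 (l = 0 + 4 = 4)
r(5, T)*(l*12) = (5² + (-6)²)*(4*12) = (25 + 36)*48 = 61*48 = 2928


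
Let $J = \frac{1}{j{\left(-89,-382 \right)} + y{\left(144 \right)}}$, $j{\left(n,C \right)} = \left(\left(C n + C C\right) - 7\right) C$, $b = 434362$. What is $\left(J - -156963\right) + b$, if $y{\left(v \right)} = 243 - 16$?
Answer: $\frac{40640172446474}{68727303} \approx 5.9133 \cdot 10^{5}$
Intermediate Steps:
$y{\left(v \right)} = 227$ ($y{\left(v \right)} = 243 - 16 = 227$)
$j{\left(n,C \right)} = C \left(-7 + C^{2} + C n\right)$ ($j{\left(n,C \right)} = \left(\left(C n + C^{2}\right) - 7\right) C = \left(\left(C^{2} + C n\right) - 7\right) C = \left(-7 + C^{2} + C n\right) C = C \left(-7 + C^{2} + C n\right)$)
$J = - \frac{1}{68727303}$ ($J = \frac{1}{- 382 \left(-7 + \left(-382\right)^{2} - -33998\right) + 227} = \frac{1}{- 382 \left(-7 + 145924 + 33998\right) + 227} = \frac{1}{\left(-382\right) 179915 + 227} = \frac{1}{-68727530 + 227} = \frac{1}{-68727303} = - \frac{1}{68727303} \approx -1.455 \cdot 10^{-8}$)
$\left(J - -156963\right) + b = \left(- \frac{1}{68727303} - -156963\right) + 434362 = \left(- \frac{1}{68727303} + 156963\right) + 434362 = \frac{10787643660788}{68727303} + 434362 = \frac{40640172446474}{68727303}$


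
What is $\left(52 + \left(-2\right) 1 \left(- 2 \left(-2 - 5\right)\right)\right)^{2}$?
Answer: $576$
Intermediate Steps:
$\left(52 + \left(-2\right) 1 \left(- 2 \left(-2 - 5\right)\right)\right)^{2} = \left(52 - 2 \left(\left(-2\right) \left(-7\right)\right)\right)^{2} = \left(52 - 28\right)^{2} = 24^{2} = 576$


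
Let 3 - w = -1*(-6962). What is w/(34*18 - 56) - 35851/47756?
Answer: -44033395/3319042 ≈ -13.267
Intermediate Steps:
w = -6959 (w = 3 - (-1)*(-6962) = 3 - 1*6962 = 3 - 6962 = -6959)
w/(34*18 - 56) - 35851/47756 = -6959/(34*18 - 56) - 35851/47756 = -6959/(612 - 56) - 35851*1/47756 = -6959/556 - 35851/47756 = -44033395/3319042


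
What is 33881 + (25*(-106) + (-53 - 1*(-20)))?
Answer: 31198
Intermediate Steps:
33881 + (25*(-106) + (-53 - 1*(-20))) = 33881 + (-2650 + (-53 + 20)) = 33881 + (-2650 - 33) = 33881 - 2683 = 31198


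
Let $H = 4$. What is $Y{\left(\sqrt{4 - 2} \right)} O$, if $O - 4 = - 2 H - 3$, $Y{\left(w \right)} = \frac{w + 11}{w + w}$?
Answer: $- \frac{7}{2} - \frac{77 \sqrt{2}}{4} \approx -30.724$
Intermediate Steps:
$Y{\left(w \right)} = \frac{11 + w}{2 w}$
$O = -7$ ($O = 4 - 11 = -7$)
$Y{\left(\sqrt{4 - 2} \right)} O = \frac{11 + \sqrt{4 - 2}}{2 \sqrt{4 - 2}} \left(-7\right) = \frac{11 + \sqrt{2}}{2 \sqrt{2}} \left(-7\right) = \frac{\frac{\sqrt{2}}{2} \left(11 + \sqrt{2}\right)}{2} \left(-7\right) = \frac{\sqrt{2} \left(11 + \sqrt{2}\right)}{4} \left(-7\right) = - \frac{7 \sqrt{2} \left(11 + \sqrt{2}\right)}{4}$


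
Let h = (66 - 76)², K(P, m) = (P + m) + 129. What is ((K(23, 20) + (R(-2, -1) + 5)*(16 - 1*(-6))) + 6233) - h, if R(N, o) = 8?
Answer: 6591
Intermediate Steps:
K(P, m) = 129 + P + m
h = 100 (h = (-10)² = 100)
((K(23, 20) + (R(-2, -1) + 5)*(16 - 1*(-6))) + 6233) - h = (((129 + 23 + 20) + (8 + 5)*(16 - 1*(-6))) + 6233) - 1*100 = ((172 + 13*(16 + 6)) + 6233) - 100 = ((172 + 13*22) + 6233) - 100 = ((172 + 286) + 6233) - 100 = (458 + 6233) - 100 = 6691 - 100 = 6591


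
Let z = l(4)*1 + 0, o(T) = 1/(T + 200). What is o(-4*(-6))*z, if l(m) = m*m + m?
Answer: 5/56 ≈ 0.089286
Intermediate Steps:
l(m) = m + m² (l(m) = m² + m = m + m²)
o(T) = 1/(200 + T)
z = 20 (z = (4*(1 + 4))*1 + 0 = (4*5)*1 + 0 = 20*1 + 0 = 20 + 0 = 20)
o(-4*(-6))*z = 20/(200 - 4*(-6)) = 20/(200 + 24) = 20/224 = (1/224)*20 = 5/56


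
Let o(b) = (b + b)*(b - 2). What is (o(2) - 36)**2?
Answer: 1296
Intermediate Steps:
o(b) = 2*b*(-2 + b) (o(b) = (2*b)*(-2 + b) = 2*b*(-2 + b))
(o(2) - 36)**2 = (2*2*(-2 + 2) - 36)**2 = (2*2*0 - 36)**2 = (0 - 36)**2 = (-36)**2 = 1296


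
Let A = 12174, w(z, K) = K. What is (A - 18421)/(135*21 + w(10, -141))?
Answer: -6247/2694 ≈ -2.3189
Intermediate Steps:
(A - 18421)/(135*21 + w(10, -141)) = (12174 - 18421)/(135*21 - 141) = -6247/(2835 - 141) = -6247/2694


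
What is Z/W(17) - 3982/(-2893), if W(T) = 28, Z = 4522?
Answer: 85673/526 ≈ 162.88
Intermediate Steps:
Z/W(17) - 3982/(-2893) = 4522/28 - 3982/(-2893) = 4522*(1/28) - 3982*(-1/2893) = 323/2 + 362/263 = 85673/526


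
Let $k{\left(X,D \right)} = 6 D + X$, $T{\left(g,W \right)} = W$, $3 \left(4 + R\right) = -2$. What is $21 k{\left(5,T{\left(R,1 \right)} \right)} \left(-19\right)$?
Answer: $-4389$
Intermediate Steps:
$R = - \frac{14}{3}$ ($R = -4 + \frac{1}{3} \left(-2\right) = -4 - \frac{2}{3} = - \frac{14}{3} \approx -4.6667$)
$k{\left(X,D \right)} = X + 6 D$
$21 k{\left(5,T{\left(R,1 \right)} \right)} \left(-19\right) = 21 \left(5 + 6 \cdot 1\right) \left(-19\right) = 21 \left(5 + 6\right) \left(-19\right) = 21 \cdot 11 \left(-19\right) = 231 \left(-19\right) = -4389$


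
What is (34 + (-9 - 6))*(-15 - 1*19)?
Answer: -646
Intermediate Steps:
(34 + (-9 - 6))*(-15 - 1*19) = (34 - 15)*(-15 - 19) = 19*(-34) = -646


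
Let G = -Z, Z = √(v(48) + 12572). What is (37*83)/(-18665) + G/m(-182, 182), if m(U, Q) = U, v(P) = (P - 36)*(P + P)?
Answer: -3071/18665 + √3431/91 ≈ 0.47915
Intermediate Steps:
v(P) = 2*P*(-36 + P) (v(P) = (-36 + P)*(2*P) = 2*P*(-36 + P))
Z = 2*√3431 (Z = √(2*48*(-36 + 48) + 12572) = √(2*48*12 + 12572) = √(1152 + 12572) = √13724 = 2*√3431 ≈ 117.15)
G = -2*√3431 ≈ -117.15
(37*83)/(-18665) + G/m(-182, 182) = (37*83)/(-18665) - 2*√3431/(-182) = 3071*(-1/18665) - 2*√3431*(-1/182) = -3071/18665 + √3431/91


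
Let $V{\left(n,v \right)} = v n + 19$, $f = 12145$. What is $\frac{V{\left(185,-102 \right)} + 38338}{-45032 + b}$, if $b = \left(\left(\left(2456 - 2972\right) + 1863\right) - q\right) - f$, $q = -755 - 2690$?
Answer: $- \frac{19487}{52385} \approx -0.372$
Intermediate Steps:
$V{\left(n,v \right)} = 19 + n v$ ($V{\left(n,v \right)} = n v + 19 = 19 + n v$)
$q = -3445$ ($q = -755 - 2690 = -3445$)
$b = -7353$ ($b = \left(\left(\left(2456 - 2972\right) + 1863\right) - -3445\right) - 12145 = \left(\left(\left(2456 - 2972\right) + 1863\right) + 3445\right) - 12145 = \left(\left(-516 + 1863\right) + 3445\right) - 12145 = \left(1347 + 3445\right) - 12145 = 4792 - 12145 = -7353$)
$\frac{V{\left(185,-102 \right)} + 38338}{-45032 + b} = \frac{\left(19 + 185 \left(-102\right)\right) + 38338}{-45032 - 7353} = \frac{\left(19 - 18870\right) + 38338}{-52385} = \left(-18851 + 38338\right) \left(- \frac{1}{52385}\right) = 19487 \left(- \frac{1}{52385}\right) = - \frac{19487}{52385}$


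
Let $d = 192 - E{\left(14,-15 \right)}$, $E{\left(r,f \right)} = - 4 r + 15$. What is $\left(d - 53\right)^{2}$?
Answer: $32400$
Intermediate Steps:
$E{\left(r,f \right)} = 15 - 4 r$
$d = 233$ ($d = 192 - \left(15 - 56\right) = 192 - -41 = 192 + 41 = 233$)
$\left(d - 53\right)^{2} = \left(233 - 53\right)^{2} = 180^{2} = 32400$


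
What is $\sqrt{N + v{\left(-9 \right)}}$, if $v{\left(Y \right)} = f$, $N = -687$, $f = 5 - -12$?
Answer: $i \sqrt{670} \approx 25.884 i$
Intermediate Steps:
$f = 17$ ($f = 5 + 12 = 17$)
$v{\left(Y \right)} = 17$
$\sqrt{N + v{\left(-9 \right)}} = \sqrt{-687 + 17} = \sqrt{-670} = i \sqrt{670}$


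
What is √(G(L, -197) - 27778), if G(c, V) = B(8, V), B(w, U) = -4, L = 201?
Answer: I*√27782 ≈ 166.68*I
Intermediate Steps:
G(c, V) = -4
√(G(L, -197) - 27778) = √(-4 - 27778) = √(-27782) = I*√27782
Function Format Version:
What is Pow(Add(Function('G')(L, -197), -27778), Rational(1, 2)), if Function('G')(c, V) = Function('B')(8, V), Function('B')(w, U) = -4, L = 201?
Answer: Mul(I, Pow(27782, Rational(1, 2))) ≈ Mul(166.68, I)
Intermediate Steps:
Function('G')(c, V) = -4
Pow(Add(Function('G')(L, -197), -27778), Rational(1, 2)) = Pow(Add(-4, -27778), Rational(1, 2)) = Pow(-27782, Rational(1, 2)) = Mul(I, Pow(27782, Rational(1, 2)))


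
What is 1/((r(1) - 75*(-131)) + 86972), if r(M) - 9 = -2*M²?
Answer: 1/96804 ≈ 1.0330e-5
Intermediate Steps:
r(M) = 9 - 2*M²
1/((r(1) - 75*(-131)) + 86972) = 1/(((9 - 2*1²) - 75*(-131)) + 86972) = 1/(((9 - 2*1) + 9825) + 86972) = 1/(((9 - 2) + 9825) + 86972) = 1/((7 + 9825) + 86972) = 1/(9832 + 86972) = 1/96804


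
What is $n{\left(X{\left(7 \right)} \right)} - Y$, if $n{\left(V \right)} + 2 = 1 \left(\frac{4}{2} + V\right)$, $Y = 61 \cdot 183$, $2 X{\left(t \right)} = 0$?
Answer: $-11163$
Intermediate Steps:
$X{\left(t \right)} = 0$ ($X{\left(t \right)} = \frac{1}{2} \cdot 0 = 0$)
$Y = 11163$
$n{\left(V \right)} = V$ ($n{\left(V \right)} = -2 + 1 \left(\frac{4}{2} + V\right) = -2 + 1 \left(4 \cdot \frac{1}{2} + V\right) = -2 + 1 \left(2 + V\right) = -2 + \left(2 + V\right) = V$)
$n{\left(X{\left(7 \right)} \right)} - Y = 0 - 11163 = -11163$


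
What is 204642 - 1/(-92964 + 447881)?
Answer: 72630924713/354917 ≈ 2.0464e+5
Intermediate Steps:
204642 - 1/(-92964 + 447881) = 204642 - 1/354917 = 72630924713/354917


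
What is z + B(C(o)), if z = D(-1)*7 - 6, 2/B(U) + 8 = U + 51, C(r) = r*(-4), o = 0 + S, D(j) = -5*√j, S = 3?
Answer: -184/31 - 35*I ≈ -5.9355 - 35.0*I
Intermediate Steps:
o = 3 (o = 0 + 3 = 3)
C(r) = -4*r
B(U) = 2/(43 + U) (B(U) = 2/(-8 + (U + 51)) = 2/(-8 + (51 + U)) = 2/(43 + U))
z = -6 - 35*I (z = -5*I*7 - 6 = -35*I - 6 = -6 - 35*I ≈ -6.0 - 35.0*I)
z + B(C(o)) = (-6 - 35*I) + 2/(43 - 4*3) = (-6 - 35*I) + 2/(43 - 12) = (-6 - 35*I) + 2/31 = -184/31 - 35*I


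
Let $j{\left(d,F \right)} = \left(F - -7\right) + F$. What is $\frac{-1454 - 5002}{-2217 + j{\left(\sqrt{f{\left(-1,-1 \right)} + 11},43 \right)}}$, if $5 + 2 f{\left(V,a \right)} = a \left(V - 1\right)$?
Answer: $\frac{538}{177} \approx 3.0395$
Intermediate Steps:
$f{\left(V,a \right)} = - \frac{5}{2} + \frac{a \left(-1 + V\right)}{2}$ ($f{\left(V,a \right)} = - \frac{5}{2} + \frac{a \left(V - 1\right)}{2} = - \frac{5}{2} + \frac{a \left(-1 + V\right)}{2}$)
$j{\left(d,F \right)} = 7 + 2 F$ ($j{\left(d,F \right)} = \left(F + 7\right) + F = \left(7 + F\right) + F = 7 + 2 F$)
$\frac{-1454 - 5002}{-2217 + j{\left(\sqrt{f{\left(-1,-1 \right)} + 11},43 \right)}} = \frac{-1454 - 5002}{-2217 + \left(7 + 2 \cdot 43\right)} = - \frac{6456}{-2217 + \left(7 + 86\right)} = - \frac{6456}{-2217 + 93} = - \frac{6456}{-2124} = \left(-6456\right) \left(- \frac{1}{2124}\right) = \frac{538}{177}$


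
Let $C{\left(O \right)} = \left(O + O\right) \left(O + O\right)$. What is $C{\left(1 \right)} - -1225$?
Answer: $1229$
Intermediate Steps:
$C{\left(O \right)} = 4 O^{2}$ ($C{\left(O \right)} = 2 O 2 O = 4 O^{2}$)
$C{\left(1 \right)} - -1225 = 4 \cdot 1^{2} - -1225 = 4 \cdot 1 + 1225 = 4 + 1225 = 1229$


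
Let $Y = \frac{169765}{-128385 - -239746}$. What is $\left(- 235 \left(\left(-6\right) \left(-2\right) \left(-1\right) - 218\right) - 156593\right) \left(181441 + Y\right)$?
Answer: $- \frac{2071944990716538}{111361} \approx -1.8606 \cdot 10^{10}$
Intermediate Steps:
$Y = \frac{169765}{111361}$ ($Y = \frac{169765}{-128385 + 239746} = \frac{169765}{111361} \approx 1.5245$)
$\left(- 235 \left(\left(-6\right) \left(-2\right) \left(-1\right) - 218\right) - 156593\right) \left(181441 + Y\right) = \left(- 235 \left(\left(-6\right) \left(-2\right) \left(-1\right) - 218\right) - 156593\right) \left(181441 + \frac{169765}{111361}\right) = \left(- 235 \left(12 \left(-1\right) - 218\right) - 156593\right) \frac{20205620966}{111361} = \left(- 235 \left(-12 - 218\right) - 156593\right) \frac{20205620966}{111361} = \left(\left(-235\right) \left(-230\right) - 156593\right) \frac{20205620966}{111361} = \left(54050 - 156593\right) \frac{20205620966}{111361} = \left(-102543\right) \frac{20205620966}{111361} = - \frac{2071944990716538}{111361}$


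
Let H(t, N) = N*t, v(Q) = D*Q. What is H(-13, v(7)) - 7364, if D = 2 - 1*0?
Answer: -7546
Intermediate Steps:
D = 2 (D = 2 + 0 = 2)
v(Q) = 2*Q
H(-13, v(7)) - 7364 = (2*7)*(-13) - 7364 = 14*(-13) - 7364 = -182 - 7364 = -7546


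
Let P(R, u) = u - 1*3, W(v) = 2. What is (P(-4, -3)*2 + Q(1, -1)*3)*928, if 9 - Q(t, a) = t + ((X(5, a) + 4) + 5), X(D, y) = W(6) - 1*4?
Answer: -8352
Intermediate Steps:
P(R, u) = -3 + u (P(R, u) = u - 3 = -3 + u)
X(D, y) = -2 (X(D, y) = 2 - 1*4 = 2 - 4 = -2)
Q(t, a) = 2 - t (Q(t, a) = 9 - (t + ((-2 + 4) + 5)) = 9 - (t + (2 + 5)) = 9 - (t + 7) = 9 - (7 + t) = 9 + (-7 - t) = 2 - t)
(P(-4, -3)*2 + Q(1, -1)*3)*928 = ((-3 - 3)*2 + (2 - 1*1)*3)*928 = (-6*2 + (2 - 1)*3)*928 = (-12 + 1*3)*928 = (-12 + 3)*928 = -9*928 = -8352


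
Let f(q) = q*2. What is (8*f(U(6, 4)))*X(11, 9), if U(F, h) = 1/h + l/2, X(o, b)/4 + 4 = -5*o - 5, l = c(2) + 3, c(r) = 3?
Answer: -13312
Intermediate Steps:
l = 6 (l = 3 + 3 = 6)
X(o, b) = -36 - 20*o (X(o, b) = -16 + 4*(-5*o - 5) = -16 + 4*(-5 - 5*o) = -16 + (-20 - 20*o) = -36 - 20*o)
U(F, h) = 3 + 1/h (U(F, h) = 1/h + 6/2 = 1/h + 6*(½) = 1/h + 3 = 3 + 1/h)
f(q) = 2*q
(8*f(U(6, 4)))*X(11, 9) = (8*(2*(3 + 1/4)))*(-36 - 20*11) = (8*(2*(3 + ¼)))*(-36 - 220) = (8*(2*(13/4)))*(-256) = (8*(13/2))*(-256) = 52*(-256) = -13312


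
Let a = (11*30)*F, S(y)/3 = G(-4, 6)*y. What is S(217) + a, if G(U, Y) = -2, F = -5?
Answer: -2952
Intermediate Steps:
S(y) = -6*y (S(y) = 3*(-2*y) = -6*y)
a = -1650 (a = (11*30)*(-5) = 330*(-5) = -1650)
S(217) + a = -6*217 - 1650 = -1302 - 1650 = -2952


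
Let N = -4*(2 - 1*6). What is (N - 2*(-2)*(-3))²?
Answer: 16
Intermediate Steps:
N = 16 (N = -4*(2 - 6) = -4*(-4) = 16)
(N - 2*(-2)*(-3))² = (16 - 2*(-2)*(-3))² = (16 + 4*(-3))² = (16 - 12)² = 4² = 16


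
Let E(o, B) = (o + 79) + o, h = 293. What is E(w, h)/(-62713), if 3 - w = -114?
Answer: -313/62713 ≈ -0.0049910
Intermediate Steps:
w = 117 (w = 3 - 1*(-114) = 3 + 114 = 117)
E(o, B) = 79 + 2*o (E(o, B) = (79 + o) + o = 79 + 2*o)
E(w, h)/(-62713) = (79 + 2*117)/(-62713) = (79 + 234)*(-1/62713) = 313*(-1/62713) = -313/62713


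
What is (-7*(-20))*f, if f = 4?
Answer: 560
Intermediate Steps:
(-7*(-20))*f = -7*(-20)*4 = 140*4 = 560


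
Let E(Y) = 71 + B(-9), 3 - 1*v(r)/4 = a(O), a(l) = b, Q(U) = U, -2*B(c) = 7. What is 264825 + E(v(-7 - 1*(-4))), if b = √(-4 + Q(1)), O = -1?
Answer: 529785/2 ≈ 2.6489e+5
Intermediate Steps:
B(c) = -7/2 (B(c) = -½*7 = -7/2)
b = I*√3 (b = √(-4 + 1) = √(-3) = I*√3 ≈ 1.732*I)
a(l) = I*√3
v(r) = 12 - 4*I*√3
E(Y) = 135/2 (E(Y) = 71 - 7/2 = 135/2)
264825 + E(v(-7 - 1*(-4))) = 264825 + 135/2 = 529785/2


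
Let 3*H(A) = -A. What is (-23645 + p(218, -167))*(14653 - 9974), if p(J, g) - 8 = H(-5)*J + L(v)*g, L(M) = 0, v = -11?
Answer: -326692459/3 ≈ -1.0890e+8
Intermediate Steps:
H(A) = -A/3 (H(A) = (-A)/3 = -A/3)
p(J, g) = 8 + 5*J/3 (p(J, g) = 8 + ((-⅓*(-5))*J + 0*g) = 8 + (5*J/3 + 0) = 8 + 5*J/3)
(-23645 + p(218, -167))*(14653 - 9974) = (-23645 + (8 + (5/3)*218))*(14653 - 9974) = (-23645 + (8 + 1090/3))*4679 = (-23645 + 1114/3)*4679 = -69821/3*4679 = -326692459/3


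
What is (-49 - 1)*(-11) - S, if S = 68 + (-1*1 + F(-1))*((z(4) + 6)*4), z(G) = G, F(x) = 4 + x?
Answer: 402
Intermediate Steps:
S = 148 (S = 68 + (-1*1 + (4 - 1))*((4 + 6)*4) = 68 + (-1 + 3)*(10*4) = 68 + 2*40 = 68 + 80 = 148)
(-49 - 1)*(-11) - S = (-49 - 1)*(-11) - 1*148 = -50*(-11) - 148 = 550 - 148 = 402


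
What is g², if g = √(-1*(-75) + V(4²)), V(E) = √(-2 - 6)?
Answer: 75 + 2*I*√2 ≈ 75.0 + 2.8284*I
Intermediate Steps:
V(E) = 2*I*√2 (V(E) = √(-8) = 2*I*√2)
g = √(75 + 2*I*√2) (g = √(-1*(-75) + 2*I*√2) = √(75 + 2*I*√2) ≈ 8.6618 + 0.1633*I)
g² = (√(75 + 2*I*√2))² = 75 + 2*I*√2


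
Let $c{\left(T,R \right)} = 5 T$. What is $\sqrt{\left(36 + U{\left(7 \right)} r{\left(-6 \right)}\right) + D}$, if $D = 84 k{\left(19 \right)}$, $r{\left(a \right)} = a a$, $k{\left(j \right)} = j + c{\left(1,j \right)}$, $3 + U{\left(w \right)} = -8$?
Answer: $6 \sqrt{46} \approx 40.694$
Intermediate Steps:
$U{\left(w \right)} = -11$ ($U{\left(w \right)} = -3 - 8 = -11$)
$k{\left(j \right)} = 5 + j$ ($k{\left(j \right)} = j + 5 \cdot 1 = j + 5 = 5 + j$)
$r{\left(a \right)} = a^{2}$
$D = 2016$ ($D = 84 \left(5 + 19\right) = 84 \cdot 24 = 2016$)
$\sqrt{\left(36 + U{\left(7 \right)} r{\left(-6 \right)}\right) + D} = \sqrt{\left(36 - 11 \left(-6\right)^{2}\right) + 2016} = \sqrt{\left(36 - 396\right) + 2016} = \sqrt{-360 + 2016} = \sqrt{1656} = 6 \sqrt{46}$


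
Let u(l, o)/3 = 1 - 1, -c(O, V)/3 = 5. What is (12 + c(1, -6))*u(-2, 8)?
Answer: 0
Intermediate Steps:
c(O, V) = -15 (c(O, V) = -3*5 = -15)
u(l, o) = 0 (u(l, o) = 3*(1 - 1) = 3*0 = 0)
(12 + c(1, -6))*u(-2, 8) = (12 - 15)*0 = -3*0 = 0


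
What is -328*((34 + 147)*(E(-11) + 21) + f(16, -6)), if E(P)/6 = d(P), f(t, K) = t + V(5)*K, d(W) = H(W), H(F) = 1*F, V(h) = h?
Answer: 2676152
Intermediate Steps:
H(F) = F
d(W) = W
f(t, K) = t + 5*K
E(P) = 6*P
-328*((34 + 147)*(E(-11) + 21) + f(16, -6)) = -328*((34 + 147)*(6*(-11) + 21) + (16 + 5*(-6))) = -328*(181*(-66 + 21) + (16 - 30)) = -328*(181*(-45) - 14) = -328*(-8145 - 14) = -328*(-8159) = 2676152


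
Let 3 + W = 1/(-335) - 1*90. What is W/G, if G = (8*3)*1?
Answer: -7789/2010 ≈ -3.8751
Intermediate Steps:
W = -31156/335 (W = -3 + (1/(-335) - 1*90) = -3 + (-1/335 - 90) = -3 - 30151/335 = -31156/335 ≈ -93.003)
G = 24 (G = 24*1 = 24)
W/G = -31156/335/24 = -31156/335*1/24 = -7789/2010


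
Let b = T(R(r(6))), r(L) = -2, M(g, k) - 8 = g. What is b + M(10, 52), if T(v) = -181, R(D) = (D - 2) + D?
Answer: -163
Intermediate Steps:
M(g, k) = 8 + g
R(D) = -2 + 2*D (R(D) = (-2 + D) + D = -2 + 2*D)
b = -181
b + M(10, 52) = -181 + (8 + 10) = -181 + 18 = -163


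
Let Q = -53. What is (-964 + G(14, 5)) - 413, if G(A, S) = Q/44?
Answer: -60641/44 ≈ -1378.2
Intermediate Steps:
G(A, S) = -53/44
(-964 + G(14, 5)) - 413 = (-964 - 53/44) - 413 = -42469/44 - 413 = -60641/44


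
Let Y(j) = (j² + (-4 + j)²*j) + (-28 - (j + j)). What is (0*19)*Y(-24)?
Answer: 0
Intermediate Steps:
Y(j) = -28 + j² - 2*j + j*(-4 + j)² (Y(j) = (j² + j*(-4 + j)²) + (-28 - 2*j) = -28 + j² - 2*j + j*(-4 + j)²)
(0*19)*Y(-24) = (0*19)*(-28 + (-24)³ - 7*(-24)² + 14*(-24)) = 0*(-28 - 13824 - 7*576 - 336) = 0*(-28 - 13824 - 4032 - 336) = 0*(-18220) = 0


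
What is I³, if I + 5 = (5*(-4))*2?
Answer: -91125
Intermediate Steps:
I = -45 (I = -5 + (5*(-4))*2 = -5 - 20*2 = -5 - 40 = -45)
I³ = (-45)³ = -91125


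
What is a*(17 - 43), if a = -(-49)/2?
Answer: -637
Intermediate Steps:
a = 49/2 (a = -(-49)/2 = -1*(-49/2) = 49/2 ≈ 24.500)
a*(17 - 43) = 49*(17 - 43)/2 = (49/2)*(-26) = -637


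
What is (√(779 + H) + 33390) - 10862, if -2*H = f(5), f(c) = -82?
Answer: 22528 + 2*√205 ≈ 22557.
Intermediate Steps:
H = 41 (H = -½*(-82) = 41)
(√(779 + H) + 33390) - 10862 = (√(779 + 41) + 33390) - 10862 = (√820 + 33390) - 10862 = (2*√205 + 33390) - 10862 = (33390 + 2*√205) - 10862 = 22528 + 2*√205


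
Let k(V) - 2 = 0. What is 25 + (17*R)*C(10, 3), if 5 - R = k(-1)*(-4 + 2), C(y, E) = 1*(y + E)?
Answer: 2014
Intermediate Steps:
k(V) = 2 (k(V) = 2 + 0 = 2)
C(y, E) = E + y (C(y, E) = 1*(E + y) = E + y)
R = 9 (R = 5 - 2*(-4 + 2) = 5 - 2*(-2) = 5 - 1*(-4) = 5 + 4 = 9)
25 + (17*R)*C(10, 3) = 25 + (17*9)*(3 + 10) = 25 + 153*13 = 25 + 1989 = 2014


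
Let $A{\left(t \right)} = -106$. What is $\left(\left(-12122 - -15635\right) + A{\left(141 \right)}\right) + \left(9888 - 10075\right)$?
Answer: $3220$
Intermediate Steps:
$\left(\left(-12122 - -15635\right) + A{\left(141 \right)}\right) + \left(9888 - 10075\right) = \left(\left(-12122 - -15635\right) - 106\right) + \left(9888 - 10075\right) = \left(\left(-12122 + 15635\right) - 106\right) + \left(9888 - 10075\right) = \left(3513 - 106\right) - 187 = 3407 - 187 = 3220$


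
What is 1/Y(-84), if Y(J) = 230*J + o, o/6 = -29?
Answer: -1/19494 ≈ -5.1298e-5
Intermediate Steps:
o = -174 (o = 6*(-29) = -174)
Y(J) = -174 + 230*J (Y(J) = 230*J - 174 = -174 + 230*J)
1/Y(-84) = 1/(-174 + 230*(-84)) = 1/(-174 - 19320) = 1/(-19494) = -1/19494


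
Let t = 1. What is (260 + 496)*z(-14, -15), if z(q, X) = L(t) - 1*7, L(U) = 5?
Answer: -1512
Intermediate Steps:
z(q, X) = -2 (z(q, X) = 5 - 1*7 = 5 - 7 = -2)
(260 + 496)*z(-14, -15) = (260 + 496)*(-2) = 756*(-2) = -1512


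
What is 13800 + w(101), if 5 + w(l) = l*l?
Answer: 23996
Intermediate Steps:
w(l) = -5 + l² (w(l) = -5 + l*l = -5 + l²)
13800 + w(101) = 13800 + (-5 + 101²) = 13800 + (-5 + 10201) = 13800 + 10196 = 23996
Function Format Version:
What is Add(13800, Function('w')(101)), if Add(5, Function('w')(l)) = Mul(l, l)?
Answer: 23996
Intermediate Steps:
Function('w')(l) = Add(-5, Pow(l, 2)) (Function('w')(l) = Add(-5, Mul(l, l)) = Add(-5, Pow(l, 2)))
Add(13800, Function('w')(101)) = Add(13800, Add(-5, Pow(101, 2))) = Add(13800, Add(-5, 10201)) = Add(13800, 10196) = 23996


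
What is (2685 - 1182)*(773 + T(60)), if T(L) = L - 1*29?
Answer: 1208412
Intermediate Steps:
T(L) = -29 + L (T(L) = L - 29 = -29 + L)
(2685 - 1182)*(773 + T(60)) = (2685 - 1182)*(773 + (-29 + 60)) = 1503*(773 + 31) = 1503*804 = 1208412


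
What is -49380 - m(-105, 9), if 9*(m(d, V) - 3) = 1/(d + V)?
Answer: -42666911/864 ≈ -49383.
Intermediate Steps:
m(d, V) = 3 + 1/(9*(V + d)) (m(d, V) = 3 + 1/(9*(d + V)) = 3 + 1/(9*(V + d)))
-49380 - m(-105, 9) = -49380 - (1/9 + 3*9 + 3*(-105))/(9 - 105) = -49380 - (1/9 + 27 - 315)/(-96) = -49380 - (-1)*(-2591)/(96*9) = -49380 - 1*2591/864 = -49380 - 2591/864 = -42666911/864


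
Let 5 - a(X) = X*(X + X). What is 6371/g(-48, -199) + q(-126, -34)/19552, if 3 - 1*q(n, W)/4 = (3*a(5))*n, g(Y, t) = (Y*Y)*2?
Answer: -5903351/2815488 ≈ -2.0967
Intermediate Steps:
a(X) = 5 - 2*X² (a(X) = 5 - X*(X + X) = 5 - X*2*X = 5 - 2*X²)
g(Y, t) = 2*Y² (g(Y, t) = Y²*2 = 2*Y²)
q(n, W) = 12 + 540*n (q(n, W) = 12 - 4*3*(5 - 2*5²)*n = 12 - 4*3*(5 - 2*25)*n = 12 - 4*3*(5 - 50)*n = 12 - 4*3*(-45)*n = 12 - (-540)*n = 12 + 540*n)
6371/g(-48, -199) + q(-126, -34)/19552 = 6371/((2*(-48)²)) + (12 + 540*(-126))/19552 = 6371/((2*2304)) + (12 - 68040)*(1/19552) = 6371/4608 - 68028*1/19552 = 6371*(1/4608) - 17007/4888 = 6371/4608 - 17007/4888 = -5903351/2815488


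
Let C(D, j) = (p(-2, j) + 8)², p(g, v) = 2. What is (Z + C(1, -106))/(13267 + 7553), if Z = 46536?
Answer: 11659/5205 ≈ 2.2400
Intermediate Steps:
C(D, j) = 100 (C(D, j) = (2 + 8)² = 10² = 100)
(Z + C(1, -106))/(13267 + 7553) = (46536 + 100)/(13267 + 7553) = 46636/20820 = 46636*(1/20820) = 11659/5205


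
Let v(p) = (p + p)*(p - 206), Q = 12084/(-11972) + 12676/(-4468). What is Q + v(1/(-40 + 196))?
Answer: -263904767467/40679826408 ≈ -6.4874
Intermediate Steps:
Q = -12859274/3343181 (Q = 12084*(-1/11972) + 12676*(-1/4468) = -3021/2993 - 3169/1117 = -12859274/3343181 ≈ -3.8464)
v(p) = 2*p*(-206 + p) (v(p) = (2*p)*(-206 + p) = 2*p*(-206 + p))
Q + v(1/(-40 + 196)) = -12859274/3343181 + 2*(-206 + 1/(-40 + 196))/(-40 + 196) = -12859274/3343181 + 2*(-206 + 1/156)/156 = -12859274/3343181 + 2*(1/156)*(-206 + 1/156) = -12859274/3343181 + 2*(1/156)*(-32135/156) = -12859274/3343181 - 32135/12168 = -263904767467/40679826408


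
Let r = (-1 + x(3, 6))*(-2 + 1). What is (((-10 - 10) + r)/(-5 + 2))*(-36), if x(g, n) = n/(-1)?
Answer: -156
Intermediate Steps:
x(g, n) = -n (x(g, n) = n*(-1) = -n)
r = 7 (r = (-1 - 1*6)*(-2 + 1) = (-1 - 6)*(-1) = -7*(-1) = 7)
(((-10 - 10) + r)/(-5 + 2))*(-36) = (((-10 - 10) + 7)/(-5 + 2))*(-36) = ((-20 + 7)/(-3))*(-36) = -⅓*(-13)*(-36) = (13/3)*(-36) = -156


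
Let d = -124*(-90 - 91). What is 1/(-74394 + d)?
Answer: -1/51950 ≈ -1.9249e-5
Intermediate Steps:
d = 22444 (d = -124*(-181) = 22444)
1/(-74394 + d) = 1/(-74394 + 22444) = 1/(-51950) = -1/51950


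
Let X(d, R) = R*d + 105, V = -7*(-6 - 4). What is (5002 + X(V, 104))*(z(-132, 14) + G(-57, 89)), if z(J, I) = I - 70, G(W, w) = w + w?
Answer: 1511214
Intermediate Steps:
G(W, w) = 2*w
V = 70 (V = -7*(-10) = 70)
X(d, R) = 105 + R*d
z(J, I) = -70 + I
(5002 + X(V, 104))*(z(-132, 14) + G(-57, 89)) = (5002 + (105 + 104*70))*((-70 + 14) + 2*89) = (5002 + (105 + 7280))*(-56 + 178) = (5002 + 7385)*122 = 12387*122 = 1511214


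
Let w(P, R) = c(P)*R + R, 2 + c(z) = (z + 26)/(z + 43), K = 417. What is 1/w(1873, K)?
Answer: -1916/7089 ≈ -0.27028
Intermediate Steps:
c(z) = -2 + (26 + z)/(43 + z) (c(z) = -2 + (z + 26)/(z + 43) = -2 + (26 + z)/(43 + z))
w(P, R) = R + R*(-60 - P)/(43 + P) (w(P, R) = ((-60 - P)/(43 + P))*R + R = R*(-60 - P)/(43 + P) + R = R + R*(-60 - P)/(43 + P))
1/w(1873, K) = 1/(-17*417/(43 + 1873)) = 1/(-17*417/1916) = 1/(-17*417*1/1916) = 1/(-7089/1916) = -1916/7089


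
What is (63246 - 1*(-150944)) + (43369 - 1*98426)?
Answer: 159133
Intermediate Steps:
(63246 - 1*(-150944)) + (43369 - 1*98426) = (63246 + 150944) + (43369 - 98426) = 214190 - 55057 = 159133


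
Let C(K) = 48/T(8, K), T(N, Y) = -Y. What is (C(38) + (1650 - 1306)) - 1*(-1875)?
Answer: 42137/19 ≈ 2217.7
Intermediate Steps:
C(K) = -48/K (C(K) = 48/((-K)) = 48*(-1/K) = -48/K)
(C(38) + (1650 - 1306)) - 1*(-1875) = (-48/38 + (1650 - 1306)) - 1*(-1875) = (-48*1/38 + 344) + 1875 = (-24/19 + 344) + 1875 = 6512/19 + 1875 = 42137/19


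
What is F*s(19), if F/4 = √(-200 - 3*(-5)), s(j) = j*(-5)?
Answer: -380*I*√185 ≈ -5168.6*I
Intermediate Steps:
s(j) = -5*j
F = 4*I*√185 (F = 4*√(-200 - 3*(-5)) = 4*√(-200 + 15) = 4*√(-185) = 4*(I*√185) = 4*I*√185 ≈ 54.406*I)
F*s(19) = (4*I*√185)*(-5*19) = (4*I*√185)*(-95) = -380*I*√185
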